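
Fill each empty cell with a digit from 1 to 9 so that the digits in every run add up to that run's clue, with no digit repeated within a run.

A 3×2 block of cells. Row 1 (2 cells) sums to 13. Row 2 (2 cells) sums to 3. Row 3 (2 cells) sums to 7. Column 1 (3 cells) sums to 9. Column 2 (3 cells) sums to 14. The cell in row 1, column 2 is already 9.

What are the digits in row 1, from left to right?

3 in 2 cells must be {1,2}.
(1,1) = 13 − 9 = 4 completes the 13 across.
Given what's placed, (2,1) must be 2 to fit the 3 across and 9 down.
(2,2) = 3 − 2 = 1 completes the 3 across.
(3,1) = 9 − 6 = 3 completes the 9 down.
(3,2) = 7 − 3 = 4 completes the 7 across.

4 9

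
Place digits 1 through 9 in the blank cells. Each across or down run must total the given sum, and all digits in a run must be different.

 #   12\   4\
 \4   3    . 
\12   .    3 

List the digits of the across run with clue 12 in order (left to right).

4 in 2 cells must be {1,3}.
R1C2 = 4 − 3 = 1 completes the 4 across.
R2C1 = 12 − 3 = 9 completes the 12 across.

9 3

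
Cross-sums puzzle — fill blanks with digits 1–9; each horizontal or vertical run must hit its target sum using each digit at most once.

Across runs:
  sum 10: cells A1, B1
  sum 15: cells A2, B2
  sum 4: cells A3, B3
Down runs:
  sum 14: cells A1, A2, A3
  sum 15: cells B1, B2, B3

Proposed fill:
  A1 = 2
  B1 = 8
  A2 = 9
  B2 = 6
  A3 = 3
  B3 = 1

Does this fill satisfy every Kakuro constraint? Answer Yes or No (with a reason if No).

Across: 2+8=10; 9+6=15; 3+1=4. Down: 2+9+3=14; 8+6+1=15. No digit repeats within any run.

Yes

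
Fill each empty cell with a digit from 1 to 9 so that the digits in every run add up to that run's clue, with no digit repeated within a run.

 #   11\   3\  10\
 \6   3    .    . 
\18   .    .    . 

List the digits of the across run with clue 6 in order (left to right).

6 in 3 cells must be {1,2,3}; 3 in 2 cells must be {1,2}.
R2C1 = 11 − 3 = 8 completes the 11 down.
R2C2 = 1: the only remaining digit allowed by both the 18 across and the 3 down.
R2C3 = 18 − 9 = 9 completes the 18 across.
R1C2 = 3 − 1 = 2 completes the 3 down.
R1C3 = 6 − 5 = 1 completes the 6 across.

3 2 1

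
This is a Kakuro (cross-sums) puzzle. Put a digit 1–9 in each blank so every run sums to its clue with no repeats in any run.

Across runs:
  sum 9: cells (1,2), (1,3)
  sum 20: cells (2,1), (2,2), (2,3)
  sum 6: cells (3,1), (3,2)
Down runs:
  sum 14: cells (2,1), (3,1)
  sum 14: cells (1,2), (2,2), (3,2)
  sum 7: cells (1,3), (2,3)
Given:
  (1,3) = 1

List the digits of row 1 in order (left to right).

(1,2) = 9 − 1 = 8 completes the 9 across.
(2,3) = 7 − 1 = 6 completes the 7 down.
Only 5 fits (3,1) under both its across sum 6 and down sum 14.
(3,2) = 6 − 5 = 1 completes the 6 across.
(2,1) = 14 − 5 = 9 completes the 14 down.
(2,2) = 20 − 15 = 5 completes the 20 across.

8, 1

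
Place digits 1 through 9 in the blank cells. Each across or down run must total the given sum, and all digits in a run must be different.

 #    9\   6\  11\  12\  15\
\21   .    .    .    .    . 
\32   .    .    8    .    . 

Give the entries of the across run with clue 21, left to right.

2, 1, 3, 9, 6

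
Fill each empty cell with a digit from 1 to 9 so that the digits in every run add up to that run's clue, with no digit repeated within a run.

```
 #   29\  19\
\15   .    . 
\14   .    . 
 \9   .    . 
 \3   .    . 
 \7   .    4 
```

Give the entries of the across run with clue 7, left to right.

3 4

3 in 2 cells must be {1,2}.
R5C1 = 7 − 4 = 3 completes the 7 across.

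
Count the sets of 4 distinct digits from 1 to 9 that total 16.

4 distinct digits from 1–9 sum between 10 and 30.

8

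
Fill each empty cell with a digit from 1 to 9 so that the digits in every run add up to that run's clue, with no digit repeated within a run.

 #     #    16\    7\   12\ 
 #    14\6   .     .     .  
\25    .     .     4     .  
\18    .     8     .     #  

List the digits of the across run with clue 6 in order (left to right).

6 in 3 cells must be {1,2,3}; 7 in 3 cells must be {1,2,4}.
Intersecting the 6 across with the 12 down forces R1C4 = 3.
R2C4 = 12 − 3 = 9 completes the 12 down.
R3C3 = 1: the only remaining digit allowed by both the 18 across and the 7 down.
R1C3 = 7 − 5 = 2 completes the 7 down.
Given what's placed, R2C1 must be 5 to fit the 25 across and 14 down.
R2C2 = 25 − 18 = 7 completes the 25 across.
R3C1 = 18 − 9 = 9 completes the 18 across.
R1C2 = 6 − 5 = 1 completes the 6 across.

1 2 3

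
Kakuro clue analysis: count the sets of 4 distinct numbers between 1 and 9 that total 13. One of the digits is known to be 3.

4 distinct digits from 1–9 sum between 10 and 30.
Keeping only sets containing 3.
Enumerating: {1,2,3,7}, {1,3,4,5}.

2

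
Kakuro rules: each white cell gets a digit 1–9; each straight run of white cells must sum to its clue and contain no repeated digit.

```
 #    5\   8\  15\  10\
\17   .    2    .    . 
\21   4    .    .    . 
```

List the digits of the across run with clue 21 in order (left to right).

4 6 9 2

R1C1 = 5 − 4 = 1 completes the 5 down.
R2C2 = 8 − 2 = 6 completes the 8 down.
Nothing is forced directly, so branch on R2C3, whose candidates are 8 or 9. If R2C3 = 8: then R1C3 would have to be in {5,6,8,9} for the 17 across but in {7} for the 15 down — contradiction. So R2C3 = 9.
R1C3 = 15 − 9 = 6 completes the 15 down.
R1C4 = 17 − 9 = 8 completes the 17 across.
R2C4 = 21 − 19 = 2 completes the 21 across.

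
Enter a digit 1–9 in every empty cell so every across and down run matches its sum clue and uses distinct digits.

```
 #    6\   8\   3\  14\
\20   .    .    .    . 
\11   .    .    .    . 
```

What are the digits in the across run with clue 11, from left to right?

2 3 1 5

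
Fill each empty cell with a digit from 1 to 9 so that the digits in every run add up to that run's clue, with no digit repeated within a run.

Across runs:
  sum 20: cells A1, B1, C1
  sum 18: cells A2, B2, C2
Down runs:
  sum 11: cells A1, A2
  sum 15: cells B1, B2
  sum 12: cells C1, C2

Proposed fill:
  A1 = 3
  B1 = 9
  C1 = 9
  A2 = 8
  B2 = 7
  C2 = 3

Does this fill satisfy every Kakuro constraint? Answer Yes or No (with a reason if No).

No — the down run B1–B2 sums to 16, not 15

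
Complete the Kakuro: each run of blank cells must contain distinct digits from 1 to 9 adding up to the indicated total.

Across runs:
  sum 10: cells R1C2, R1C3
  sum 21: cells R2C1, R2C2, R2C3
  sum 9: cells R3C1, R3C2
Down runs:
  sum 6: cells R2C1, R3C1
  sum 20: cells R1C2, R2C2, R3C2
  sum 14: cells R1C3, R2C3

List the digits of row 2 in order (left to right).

4 9 8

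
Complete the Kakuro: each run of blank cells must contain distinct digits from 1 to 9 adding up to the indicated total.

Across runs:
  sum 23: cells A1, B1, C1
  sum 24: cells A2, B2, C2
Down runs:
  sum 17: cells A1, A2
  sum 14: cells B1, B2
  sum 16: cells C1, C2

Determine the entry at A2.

9

23 in 3 cells must be {6,8,9}; 24 in 3 cells must be {7,8,9}; 17 in 2 cells must be {8,9}.
The 23 across and the 16 down share only 9, so C1 = 9.
C2 = 16 − 9 = 7 completes the 16 down.
Given what's placed, A1 must be 8 to fit the 23 across and 17 down.
B1 = 23 − 17 = 6 completes the 23 across.
A2 = 17 − 8 = 9 completes the 17 down.
B2 = 24 − 16 = 8 completes the 24 across.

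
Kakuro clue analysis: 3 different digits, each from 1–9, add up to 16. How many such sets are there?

3 distinct digits from 1–9 sum between 6 and 24.

8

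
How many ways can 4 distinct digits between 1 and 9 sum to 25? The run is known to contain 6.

3

4 distinct digits from 1–9 sum between 10 and 30.
Keeping only sets containing 6.
Enumerating: {2,6,8,9}, {3,6,7,9}, {4,6,7,8}.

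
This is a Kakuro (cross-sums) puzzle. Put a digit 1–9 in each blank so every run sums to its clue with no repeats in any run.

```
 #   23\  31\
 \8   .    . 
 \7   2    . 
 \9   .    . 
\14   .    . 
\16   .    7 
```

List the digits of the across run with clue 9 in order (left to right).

1 8

16 in 2 cells must be {7,9}.
R2C2 = 7 − 2 = 5 completes the 7 across.
R5C1 = 16 − 7 = 9 completes the 16 across.
No cell is forced outright now. R1C2 can only be 2 or 6 (the digits allowed by both its 8 across and its 31 down). If R1C2 = 6: then R1C1 would have to be in {2} for the 8 across but in {1,3,4,5,6,7,8} for the 23 down — contradiction. So R1C2 = 2.
R1C1 = 8 − 2 = 6 completes the 8 across.
Given what's placed, R3C2 must be 8 to fit the 9 across and 31 down.
R4C1 = 5: the only remaining digit allowed by both the 14 across and the 23 down.
R4C2 = 14 − 5 = 9 completes the 14 across.
R3C1 = 9 − 8 = 1 completes the 9 across.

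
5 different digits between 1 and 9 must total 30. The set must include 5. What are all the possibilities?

5 distinct digits from 1–9 sum between 15 and 35.
Keeping only sets containing 5.

{1,5,7,8,9}; {2,5,6,8,9}; {3,5,6,7,9}; {4,5,6,7,8}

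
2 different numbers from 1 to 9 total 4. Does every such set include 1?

The only way to make 4 from 2 distinct digits is {1,3}, which contains 1.

Yes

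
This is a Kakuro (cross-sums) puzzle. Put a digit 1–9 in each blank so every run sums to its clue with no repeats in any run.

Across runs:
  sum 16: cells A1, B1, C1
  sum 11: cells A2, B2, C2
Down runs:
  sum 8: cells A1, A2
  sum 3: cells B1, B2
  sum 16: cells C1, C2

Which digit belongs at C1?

9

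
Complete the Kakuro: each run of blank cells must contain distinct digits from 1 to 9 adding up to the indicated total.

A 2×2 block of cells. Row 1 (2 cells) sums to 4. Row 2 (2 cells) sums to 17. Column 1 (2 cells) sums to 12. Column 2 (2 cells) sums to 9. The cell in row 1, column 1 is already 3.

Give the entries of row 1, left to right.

3 1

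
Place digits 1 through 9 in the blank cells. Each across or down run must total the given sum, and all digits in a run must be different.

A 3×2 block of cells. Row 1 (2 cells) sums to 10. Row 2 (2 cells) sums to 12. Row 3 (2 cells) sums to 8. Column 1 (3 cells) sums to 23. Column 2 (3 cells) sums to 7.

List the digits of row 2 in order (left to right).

23 in 3 cells must be {6,8,9}; 7 in 3 cells must be {1,2,4}.
The 12 across and the 7 down share only 4, so (2,2) = 4.
The 8 across and the 23 down share only 6, so (3,1) = 6.
(3,2) = 8 − 6 = 2 completes the 8 across.
(1,2) = 7 − 6 = 1 completes the 7 down.
(2,1) = 12 − 4 = 8 completes the 12 across.
(1,1) = 10 − 1 = 9 completes the 10 across.

8, 4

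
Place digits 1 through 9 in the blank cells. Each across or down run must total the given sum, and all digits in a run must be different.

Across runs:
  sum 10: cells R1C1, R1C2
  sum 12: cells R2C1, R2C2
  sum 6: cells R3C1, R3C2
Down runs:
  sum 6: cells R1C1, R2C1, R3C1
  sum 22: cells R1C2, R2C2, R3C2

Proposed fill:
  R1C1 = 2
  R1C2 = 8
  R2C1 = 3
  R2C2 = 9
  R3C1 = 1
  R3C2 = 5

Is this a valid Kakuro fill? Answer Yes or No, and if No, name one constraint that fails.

Across: 2+8=10; 3+9=12; 1+5=6. Down: 2+3+1=6; 8+9+5=22. No digit repeats within any run.

Yes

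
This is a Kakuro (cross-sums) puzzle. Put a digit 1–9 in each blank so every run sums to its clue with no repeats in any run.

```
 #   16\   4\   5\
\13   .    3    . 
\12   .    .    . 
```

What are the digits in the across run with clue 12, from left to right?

7, 1, 4

16 in 2 cells must be {7,9}; 4 in 2 cells must be {1,3}.
R1C1 = 9: the only remaining digit allowed by both the 13 across and the 16 down.
R1C3 = 13 − 12 = 1 completes the 13 across.
R2C1 = 16 − 9 = 7 completes the 16 down.
R2C2 = 4 − 3 = 1 completes the 4 down.
R2C3 = 12 − 8 = 4 completes the 12 across.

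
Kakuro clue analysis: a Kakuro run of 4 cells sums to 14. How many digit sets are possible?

5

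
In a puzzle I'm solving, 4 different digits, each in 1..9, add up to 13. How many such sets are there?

4 distinct digits from 1–9 sum between 10 and 30.
Enumerating: {1,2,3,7}, {1,2,4,6}, {1,3,4,5}.

3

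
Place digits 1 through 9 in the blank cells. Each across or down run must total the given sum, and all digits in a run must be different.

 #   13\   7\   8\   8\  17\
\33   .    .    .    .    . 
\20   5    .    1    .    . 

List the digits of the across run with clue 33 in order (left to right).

8 3 7 6 9

17 in 2 cells must be {8,9}.
R1C1 = 13 − 5 = 8 completes the 13 down.
R1C3 = 8 − 1 = 7 completes the 8 down.
R1C5 = 9: the only remaining digit allowed by both the 33 across and the 17 down.
R2C5 = 17 − 9 = 8 completes the 17 down.
Given what's placed, R2C4 must be 2 to fit the 20 across and 8 down.
R1C4 = 8 − 2 = 6 completes the 8 down.
R2C2 = 20 − 16 = 4 completes the 20 across.
R1C2 = 33 − 30 = 3 completes the 33 across.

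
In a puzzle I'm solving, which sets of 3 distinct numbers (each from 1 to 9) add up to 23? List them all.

3 distinct digits from 1–9 sum between 6 and 24.
Only one set works: {6,8,9}.

{6,8,9}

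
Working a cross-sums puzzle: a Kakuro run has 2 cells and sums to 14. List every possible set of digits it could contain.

2 distinct digits from 1–9 sum between 3 and 17.

{5,9}; {6,8}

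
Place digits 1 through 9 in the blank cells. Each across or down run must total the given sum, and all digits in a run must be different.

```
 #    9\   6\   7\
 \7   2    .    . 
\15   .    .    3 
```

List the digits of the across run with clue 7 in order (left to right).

7 in 3 cells must be {1,2,4}.
R1C3 = 7 − 3 = 4 completes the 7 down.
R2C1 = 9 − 2 = 7 completes the 9 down.
R2C2 = 15 − 10 = 5 completes the 15 across.
R1C2 = 7 − 6 = 1 completes the 7 across.

2 1 4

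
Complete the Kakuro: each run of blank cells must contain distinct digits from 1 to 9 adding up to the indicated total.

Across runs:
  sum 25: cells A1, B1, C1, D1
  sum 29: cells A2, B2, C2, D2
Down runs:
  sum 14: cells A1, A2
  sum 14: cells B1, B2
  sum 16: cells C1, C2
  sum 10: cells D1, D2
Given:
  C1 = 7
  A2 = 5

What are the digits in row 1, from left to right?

9 6 7 3

29 in 4 cells must be {5,7,8,9}; 16 in 2 cells must be {7,9}.
A1 = 14 − 5 = 9 completes the 14 down.
C2 = 16 − 7 = 9 completes the 16 down.
B2 = 8: the only remaining digit allowed by both the 29 across and the 14 down.
D2 = 29 − 22 = 7 completes the 29 across.
B1 = 14 − 8 = 6 completes the 14 down.
D1 = 25 − 22 = 3 completes the 25 across.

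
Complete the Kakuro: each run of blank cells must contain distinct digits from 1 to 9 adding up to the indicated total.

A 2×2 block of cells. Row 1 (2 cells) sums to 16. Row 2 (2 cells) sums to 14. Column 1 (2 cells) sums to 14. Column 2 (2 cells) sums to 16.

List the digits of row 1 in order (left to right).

9, 7

16 in 2 cells must be {7,9}.
The 16 across and the 14 down share only 9, so (1,1) = 9.
(1,2) = 16 − 9 = 7 completes the 16 across.
(2,1) = 14 − 9 = 5 completes the 14 down.
(2,2) = 14 − 5 = 9 completes the 14 across.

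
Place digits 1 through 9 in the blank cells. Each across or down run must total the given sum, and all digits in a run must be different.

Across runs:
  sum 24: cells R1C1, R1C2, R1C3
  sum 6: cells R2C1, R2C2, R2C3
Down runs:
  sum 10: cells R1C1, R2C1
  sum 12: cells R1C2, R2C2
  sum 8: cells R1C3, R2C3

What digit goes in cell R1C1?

8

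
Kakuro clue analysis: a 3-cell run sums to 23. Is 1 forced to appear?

The only way to make 23 from 3 distinct digits is {6,8,9}, which does not contain 1.

No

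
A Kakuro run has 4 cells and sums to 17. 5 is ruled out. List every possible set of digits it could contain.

4 distinct digits from 1–9 sum between 10 and 30.
Dropping sets that contain 5.

{1,2,6,8}; {1,3,4,9}; {1,3,6,7}; {2,3,4,8}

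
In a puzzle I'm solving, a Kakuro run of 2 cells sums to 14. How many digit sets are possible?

2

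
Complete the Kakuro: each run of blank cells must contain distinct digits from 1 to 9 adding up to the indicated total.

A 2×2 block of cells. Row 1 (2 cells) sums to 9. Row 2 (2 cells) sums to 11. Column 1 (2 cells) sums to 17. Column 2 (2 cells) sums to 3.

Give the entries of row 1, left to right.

8, 1

17 in 2 cells must be {8,9}; 3 in 2 cells must be {1,2}.
The 9 across and the 17 down share only 8, so (1,1) = 8.
(1,2) = 9 − 8 = 1 completes the 9 across.
(2,1) = 17 − 8 = 9 completes the 17 down.
(2,2) = 11 − 9 = 2 completes the 11 across.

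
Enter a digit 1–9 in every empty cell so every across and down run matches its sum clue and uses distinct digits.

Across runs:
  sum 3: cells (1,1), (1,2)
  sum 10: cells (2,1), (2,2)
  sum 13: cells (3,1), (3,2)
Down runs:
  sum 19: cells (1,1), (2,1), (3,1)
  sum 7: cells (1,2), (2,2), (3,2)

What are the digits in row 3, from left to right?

9, 4

3 in 2 cells must be {1,2}; 7 in 3 cells must be {1,2,4}.
The 3 across and the 19 down share only 2, so (1,1) = 2.
(1,2) = 3 − 2 = 1 completes the 3 across.
Given what's placed, (3,2) must be 4 to fit the 13 across and 7 down.
(2,2) = 7 − 5 = 2 completes the 7 down.
(3,1) = 13 − 4 = 9 completes the 13 across.
(2,1) = 10 − 2 = 8 completes the 10 across.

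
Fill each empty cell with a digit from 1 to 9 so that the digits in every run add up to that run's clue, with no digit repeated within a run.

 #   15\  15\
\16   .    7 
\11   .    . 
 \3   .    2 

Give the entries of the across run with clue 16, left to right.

9, 7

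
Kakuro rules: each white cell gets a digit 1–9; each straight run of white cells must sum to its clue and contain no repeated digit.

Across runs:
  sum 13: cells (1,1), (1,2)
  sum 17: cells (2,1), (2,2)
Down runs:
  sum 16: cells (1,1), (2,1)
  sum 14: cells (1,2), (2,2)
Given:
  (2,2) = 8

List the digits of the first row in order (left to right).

17 in 2 cells must be {8,9}; 16 in 2 cells must be {7,9}.
(1,2) = 14 − 8 = 6 completes the 14 down.
(2,1) = 17 − 8 = 9 completes the 17 across.
(1,1) = 13 − 6 = 7 completes the 13 across.

7, 6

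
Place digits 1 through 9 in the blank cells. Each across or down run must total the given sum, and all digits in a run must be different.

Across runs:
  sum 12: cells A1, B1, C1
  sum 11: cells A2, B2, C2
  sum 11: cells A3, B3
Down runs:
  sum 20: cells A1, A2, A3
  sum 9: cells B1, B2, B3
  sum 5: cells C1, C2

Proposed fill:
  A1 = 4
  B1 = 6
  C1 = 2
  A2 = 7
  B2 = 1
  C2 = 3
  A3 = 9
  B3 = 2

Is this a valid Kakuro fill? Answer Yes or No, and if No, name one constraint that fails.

Across: 4+6+2=12; 7+1+3=11; 9+2=11. Down: 4+7+9=20; 6+1+2=9; 2+3=5. No digit repeats within any run.

Yes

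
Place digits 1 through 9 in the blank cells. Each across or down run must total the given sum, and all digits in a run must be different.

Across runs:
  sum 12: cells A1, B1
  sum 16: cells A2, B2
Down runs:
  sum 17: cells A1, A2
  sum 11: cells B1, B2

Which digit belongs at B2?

7

16 in 2 cells must be {7,9}; 17 in 2 cells must be {8,9}.
The 16 across and the 17 down share only 9, so A2 = 9.
B2 = 16 − 9 = 7 completes the 16 across.
A1 = 17 − 9 = 8 completes the 17 down.
B1 = 12 − 8 = 4 completes the 12 across.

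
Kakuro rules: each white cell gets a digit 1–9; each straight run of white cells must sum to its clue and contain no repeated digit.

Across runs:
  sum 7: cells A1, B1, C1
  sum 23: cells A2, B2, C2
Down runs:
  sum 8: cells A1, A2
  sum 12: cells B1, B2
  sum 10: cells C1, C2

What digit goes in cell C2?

7 in 3 cells must be {1,2,4}; 23 in 3 cells must be {6,8,9}.
The 7 across and the 12 down share only 4, so B1 = 4.
The 23 across and the 8 down share only 6, so A2 = 6.
B2 = 12 − 4 = 8 completes the 12 down.
C2 = 23 − 14 = 9 completes the 23 across.
A1 = 8 − 6 = 2 completes the 8 down.
C1 = 7 − 6 = 1 completes the 7 across.

9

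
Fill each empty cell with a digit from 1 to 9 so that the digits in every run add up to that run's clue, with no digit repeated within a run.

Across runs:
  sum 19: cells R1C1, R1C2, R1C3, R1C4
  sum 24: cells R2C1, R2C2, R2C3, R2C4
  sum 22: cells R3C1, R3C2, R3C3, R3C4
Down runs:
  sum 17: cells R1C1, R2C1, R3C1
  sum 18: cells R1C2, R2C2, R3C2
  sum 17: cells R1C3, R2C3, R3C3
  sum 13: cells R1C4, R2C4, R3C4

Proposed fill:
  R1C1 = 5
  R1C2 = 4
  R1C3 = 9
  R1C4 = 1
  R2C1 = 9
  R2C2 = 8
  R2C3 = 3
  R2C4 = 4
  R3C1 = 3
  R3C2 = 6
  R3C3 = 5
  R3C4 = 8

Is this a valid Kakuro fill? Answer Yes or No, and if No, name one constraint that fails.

Across: 5+4+9+1=19; 9+8+3+4=24; 3+6+5+8=22. Down: 5+9+3=17; 4+8+6=18; 9+3+5=17; 1+4+8=13. No digit repeats within any run.

Yes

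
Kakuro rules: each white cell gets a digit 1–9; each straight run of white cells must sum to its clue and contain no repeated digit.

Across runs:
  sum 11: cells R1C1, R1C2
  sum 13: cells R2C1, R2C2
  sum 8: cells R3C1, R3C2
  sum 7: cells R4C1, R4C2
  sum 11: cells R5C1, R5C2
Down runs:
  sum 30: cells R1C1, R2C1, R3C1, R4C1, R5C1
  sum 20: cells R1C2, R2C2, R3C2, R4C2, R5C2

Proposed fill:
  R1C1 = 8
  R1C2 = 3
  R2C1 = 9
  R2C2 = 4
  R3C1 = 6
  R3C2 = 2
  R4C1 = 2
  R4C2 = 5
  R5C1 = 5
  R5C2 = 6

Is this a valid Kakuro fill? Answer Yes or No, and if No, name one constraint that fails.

Across: 8+3=11; 9+4=13; 6+2=8; 2+5=7; 5+6=11. Down: 8+9+6+2+5=30; 3+4+2+5+6=20. No digit repeats within any run.

Yes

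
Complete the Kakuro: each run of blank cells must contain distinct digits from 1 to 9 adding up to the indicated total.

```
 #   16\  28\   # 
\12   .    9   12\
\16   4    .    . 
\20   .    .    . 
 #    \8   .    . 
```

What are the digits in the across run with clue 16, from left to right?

4, 5, 7

R1C1 = 12 − 9 = 3 completes the 12 across.
R3C1 = 16 − 7 = 9 completes the 16 down.
Nothing is forced directly, so branch on R2C2, whose candidates are 5 or 7. If R2C2 = 7: that forces R2C3 = 5, after which R4C2 would have to be in {1,2,3,5,6,7} for the 8 across but in {4,8} for the 28 down — contradiction. So R2C2 = 5.
R2C3 = 16 − 9 = 7 completes the 16 across.
Given what's placed, R4C2 must be 6 to fit the 8 across and 28 down.
R4C3 = 8 − 6 = 2 completes the 8 across.
R3C2 = 28 − 20 = 8 completes the 28 down.
R3C3 = 20 − 17 = 3 completes the 20 across.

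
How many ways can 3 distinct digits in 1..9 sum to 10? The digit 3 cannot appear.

3 distinct digits from 1–9 sum between 6 and 24.
Dropping sets that contain 3.
Enumerating: {1,2,7}, {1,4,5}.

2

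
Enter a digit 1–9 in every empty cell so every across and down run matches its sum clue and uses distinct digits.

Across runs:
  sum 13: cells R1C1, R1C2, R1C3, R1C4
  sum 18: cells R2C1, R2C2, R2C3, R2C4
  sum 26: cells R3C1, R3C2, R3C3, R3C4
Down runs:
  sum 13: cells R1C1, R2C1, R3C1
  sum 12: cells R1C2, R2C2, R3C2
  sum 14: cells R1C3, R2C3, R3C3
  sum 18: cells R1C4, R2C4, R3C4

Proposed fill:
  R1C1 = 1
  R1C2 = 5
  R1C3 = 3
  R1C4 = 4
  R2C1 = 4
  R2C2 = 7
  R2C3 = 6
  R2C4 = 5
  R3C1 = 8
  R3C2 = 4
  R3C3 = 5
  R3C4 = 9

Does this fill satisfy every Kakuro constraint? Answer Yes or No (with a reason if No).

No — the down run R1C2–R3C2 sums to 16, not 12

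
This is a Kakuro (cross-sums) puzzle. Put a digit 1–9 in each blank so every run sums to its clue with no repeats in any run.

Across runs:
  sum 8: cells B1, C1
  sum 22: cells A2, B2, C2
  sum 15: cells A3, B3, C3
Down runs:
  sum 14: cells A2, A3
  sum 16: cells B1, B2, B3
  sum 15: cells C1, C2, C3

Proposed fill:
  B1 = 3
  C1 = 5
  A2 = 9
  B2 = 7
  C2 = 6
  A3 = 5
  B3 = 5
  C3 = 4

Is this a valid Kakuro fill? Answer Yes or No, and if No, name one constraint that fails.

No — the down run B1–B3 sums to 15, not 16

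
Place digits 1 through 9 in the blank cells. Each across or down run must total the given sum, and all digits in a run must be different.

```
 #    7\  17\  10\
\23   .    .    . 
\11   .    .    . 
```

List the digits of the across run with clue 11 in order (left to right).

23 in 3 cells must be {6,8,9}; 17 in 2 cells must be {8,9}.
The 23 across and the 7 down share only 6, so R1C1 = 6.
R2C1 = 7 − 6 = 1 completes the 7 down.
Given what's placed, R2C2 must be 8 to fit the 11 across and 17 down.
R2C3 = 11 − 9 = 2 completes the 11 across.
R1C2 = 17 − 8 = 9 completes the 17 down.
R1C3 = 23 − 15 = 8 completes the 23 across.

1, 8, 2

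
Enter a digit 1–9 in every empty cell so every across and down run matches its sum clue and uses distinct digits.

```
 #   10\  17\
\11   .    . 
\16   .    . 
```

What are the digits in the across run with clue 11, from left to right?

3 8

16 in 2 cells must be {7,9}; 17 in 2 cells must be {8,9}.
The 16 across and the 17 down share only 9, so R2C2 = 9.
R1C2 = 17 − 9 = 8 completes the 17 down.
R2C1 = 16 − 9 = 7 completes the 16 across.
R1C1 = 11 − 8 = 3 completes the 11 across.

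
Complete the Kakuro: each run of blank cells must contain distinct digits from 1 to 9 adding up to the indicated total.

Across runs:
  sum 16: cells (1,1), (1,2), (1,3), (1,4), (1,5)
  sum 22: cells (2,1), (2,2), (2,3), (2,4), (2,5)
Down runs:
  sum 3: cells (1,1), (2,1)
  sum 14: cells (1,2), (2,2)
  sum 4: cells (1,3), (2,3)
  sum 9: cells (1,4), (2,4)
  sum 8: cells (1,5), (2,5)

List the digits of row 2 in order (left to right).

16 in 5 cells must be {1,2,3,4,6}; 3 in 2 cells must be {1,2}; 4 in 2 cells must be {1,3}.
Only 6 fits (1,2) under both its across sum 16 and down sum 14.
(2,2) = 14 − 6 = 8 completes the 14 down.
Nothing is forced directly, so branch on (1,1), whose candidates are 1 or 2. If (1,1) = 2: that forces (2,1) = 1, (2,3) = 3, (2,5) = 6, (1,3) = 1, after which (1,5) would have to be in {3,4} for the 16 across but in {2} for the 8 down — contradiction. So (1,1) = 1.
(1,3) = 3: the only remaining digit allowed by both the 16 across and the 4 down.
Given what's placed, (1,5) must be 2 to fit the 16 across and 8 down.
(2,1) = 3 − 1 = 2 completes the 3 down.
(2,3) = 4 − 3 = 1 completes the 4 down.
(2,5) = 8 − 2 = 6 completes the 8 down.
(1,4) = 16 − 12 = 4 completes the 16 across.
(2,4) = 22 − 17 = 5 completes the 22 across.

2 8 1 5 6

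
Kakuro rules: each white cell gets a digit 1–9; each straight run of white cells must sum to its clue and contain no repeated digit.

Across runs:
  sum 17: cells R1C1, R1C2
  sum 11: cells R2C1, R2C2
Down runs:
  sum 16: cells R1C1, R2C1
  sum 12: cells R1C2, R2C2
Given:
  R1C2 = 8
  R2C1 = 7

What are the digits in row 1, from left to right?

17 in 2 cells must be {8,9}; 16 in 2 cells must be {7,9}.
R1C1 = 17 − 8 = 9 completes the 17 across.
R2C2 = 11 − 7 = 4 completes the 11 across.

9 8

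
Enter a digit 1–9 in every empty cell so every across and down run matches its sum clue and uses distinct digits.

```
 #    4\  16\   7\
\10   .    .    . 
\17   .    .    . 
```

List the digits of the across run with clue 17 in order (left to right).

3, 9, 5

4 in 2 cells must be {1,3}; 16 in 2 cells must be {7,9}.
The 10 across and the 16 down share only 7, so R1C2 = 7.
R2C2 = 16 − 7 = 9 completes the 16 down.
Given what's placed, R1C1 must be 1 to fit the 10 across and 4 down.
R1C3 = 10 − 8 = 2 completes the 10 across.
R2C1 = 4 − 1 = 3 completes the 4 down.
R2C3 = 17 − 12 = 5 completes the 17 across.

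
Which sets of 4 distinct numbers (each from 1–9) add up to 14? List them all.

{1,2,3,8}; {1,2,4,7}; {1,2,5,6}; {1,3,4,6}; {2,3,4,5}

4 distinct digits from 1–9 sum between 10 and 30.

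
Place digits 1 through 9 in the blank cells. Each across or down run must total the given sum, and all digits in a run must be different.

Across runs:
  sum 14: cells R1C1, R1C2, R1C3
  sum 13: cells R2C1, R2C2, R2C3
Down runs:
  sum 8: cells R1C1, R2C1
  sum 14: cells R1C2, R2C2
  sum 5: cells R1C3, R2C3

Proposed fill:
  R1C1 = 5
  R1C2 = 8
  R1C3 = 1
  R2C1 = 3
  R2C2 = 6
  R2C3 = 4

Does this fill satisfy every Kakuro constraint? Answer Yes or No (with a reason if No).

Yes

Across: 5+8+1=14; 3+6+4=13. Down: 5+3=8; 8+6=14; 1+4=5. No digit repeats within any run.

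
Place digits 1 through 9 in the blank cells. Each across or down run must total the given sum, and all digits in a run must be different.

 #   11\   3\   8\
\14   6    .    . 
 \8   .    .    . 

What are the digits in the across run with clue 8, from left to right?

5, 2, 1

3 in 2 cells must be {1,2}.
R1C2 = 1: the only remaining digit allowed by both the 14 across and the 3 down.
R1C3 = 14 − 7 = 7 completes the 14 across.
R2C1 = 11 − 6 = 5 completes the 11 down.
R2C2 = 3 − 1 = 2 completes the 3 down.
R2C3 = 8 − 7 = 1 completes the 8 across.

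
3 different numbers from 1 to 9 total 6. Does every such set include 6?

No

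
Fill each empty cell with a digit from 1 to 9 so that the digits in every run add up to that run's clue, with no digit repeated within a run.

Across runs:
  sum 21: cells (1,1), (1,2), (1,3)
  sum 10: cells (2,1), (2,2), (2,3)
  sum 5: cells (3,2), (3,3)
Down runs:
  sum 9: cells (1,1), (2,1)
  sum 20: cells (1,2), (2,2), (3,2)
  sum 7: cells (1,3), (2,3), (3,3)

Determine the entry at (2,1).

1

7 in 3 cells must be {1,2,4}.
Only 4 fits (1,3) under both its across sum 21 and down sum 7.
Given what's placed, (1,1) must be 8 to fit the 21 across and 9 down.
(1,2) = 21 − 12 = 9 completes the 21 across.
(2,1) = 9 − 8 = 1 completes the 9 down.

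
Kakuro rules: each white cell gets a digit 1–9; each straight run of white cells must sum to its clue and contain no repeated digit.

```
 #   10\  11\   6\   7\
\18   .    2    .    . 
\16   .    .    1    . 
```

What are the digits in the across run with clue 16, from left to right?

2 9 1 4

R1C3 = 6 − 1 = 5 completes the 6 down.
R2C2 = 11 − 2 = 9 completes the 11 down.
Nothing is forced directly, so branch on R2C1, whose candidates are 2 or 4. If R2C1 = 4: then R1C1 would have to be in {3,4,7,8} for the 18 across but in {6} for the 10 down — contradiction. So R2C1 = 2.
R1C1 = 10 − 2 = 8 completes the 10 down.
R1C4 = 18 − 15 = 3 completes the 18 across.
R2C4 = 16 − 12 = 4 completes the 16 across.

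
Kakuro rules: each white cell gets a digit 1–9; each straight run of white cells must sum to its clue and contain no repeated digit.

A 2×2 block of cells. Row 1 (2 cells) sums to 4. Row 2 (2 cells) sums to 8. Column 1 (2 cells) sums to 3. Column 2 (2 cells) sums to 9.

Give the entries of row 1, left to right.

4 in 2 cells must be {1,3}; 3 in 2 cells must be {1,2}.
The 4 across and the 3 down share only 1, so (1,1) = 1.
(1,2) = 4 − 1 = 3 completes the 4 across.
(2,1) = 3 − 1 = 2 completes the 3 down.
(2,2) = 8 − 2 = 6 completes the 8 across.

1, 3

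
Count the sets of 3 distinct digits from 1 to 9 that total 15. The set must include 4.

3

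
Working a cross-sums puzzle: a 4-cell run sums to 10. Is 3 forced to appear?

The only way to make 10 from 4 distinct digits is {1,2,3,4}, which contains 3.

Yes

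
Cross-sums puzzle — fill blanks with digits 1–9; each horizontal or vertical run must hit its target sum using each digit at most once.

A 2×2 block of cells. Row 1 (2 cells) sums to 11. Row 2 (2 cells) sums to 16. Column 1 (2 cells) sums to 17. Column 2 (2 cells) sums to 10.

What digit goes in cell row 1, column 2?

16 in 2 cells must be {7,9}; 17 in 2 cells must be {8,9}.
The 16 across and the 17 down share only 9, so (2,1) = 9.
(2,2) = 16 − 9 = 7 completes the 16 across.
(1,1) = 17 − 9 = 8 completes the 17 down.
(1,2) = 11 − 8 = 3 completes the 11 across.

3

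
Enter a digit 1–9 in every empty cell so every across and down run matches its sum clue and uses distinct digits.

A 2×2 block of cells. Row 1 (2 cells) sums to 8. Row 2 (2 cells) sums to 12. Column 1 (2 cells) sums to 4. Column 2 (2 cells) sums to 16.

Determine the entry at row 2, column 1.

3

4 in 2 cells must be {1,3}; 16 in 2 cells must be {7,9}.
The 8 across and the 16 down share only 7, so (1,2) = 7.
The 12 across and the 4 down share only 3, so (2,1) = 3.
(2,2) = 12 − 3 = 9 completes the 12 across.
(1,1) = 8 − 7 = 1 completes the 8 across.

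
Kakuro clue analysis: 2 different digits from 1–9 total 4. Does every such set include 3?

Yes

The only way to make 4 from 2 distinct digits is {1,3}, which contains 3.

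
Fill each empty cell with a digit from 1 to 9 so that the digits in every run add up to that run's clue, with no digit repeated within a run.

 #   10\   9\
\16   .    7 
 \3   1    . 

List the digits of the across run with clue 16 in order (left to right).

16 in 2 cells must be {7,9}; 3 in 2 cells must be {1,2}.
R1C1 = 16 − 7 = 9 completes the 16 across.
R2C2 = 3 − 1 = 2 completes the 3 across.

9, 7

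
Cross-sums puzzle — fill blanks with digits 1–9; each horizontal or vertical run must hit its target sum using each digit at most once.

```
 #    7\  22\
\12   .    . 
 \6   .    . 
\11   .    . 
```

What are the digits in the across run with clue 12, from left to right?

7 in 3 cells must be {1,2,4}.
The 12 across and the 7 down share only 4, so R1C1 = 4.
R1C2 = 12 − 4 = 8 completes the 12 across.
Given what's placed, R2C2 must be 5 to fit the 6 across and 22 down.
R3C1 = 2: the only remaining digit allowed by both the 11 across and the 7 down.
R3C2 = 11 − 2 = 9 completes the 11 across.
R2C1 = 6 − 5 = 1 completes the 6 across.

4 8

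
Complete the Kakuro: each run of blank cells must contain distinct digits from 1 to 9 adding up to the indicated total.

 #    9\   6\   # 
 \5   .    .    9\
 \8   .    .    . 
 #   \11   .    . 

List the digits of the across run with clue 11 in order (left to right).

3, 8

6 in 3 cells must be {1,2,3}.
Nothing is forced directly, so branch on R3C2, whose candidates are 2 or 3. If R3C2 = 2: then R3C3 would have to be in {9} for the 11 across but in {1,2,3,4,5,6,7,8} for the 9 down — contradiction. So R3C2 = 3.
R3C3 = 11 − 3 = 8 completes the 11 across.
R2C3 = 9 − 8 = 1 completes the 9 down.
R2C2 = 2: the only remaining digit allowed by both the 8 across and the 6 down.
R1C2 = 6 − 5 = 1 completes the 6 down.
R2C1 = 8 − 3 = 5 completes the 8 across.
R1C1 = 5 − 1 = 4 completes the 5 across.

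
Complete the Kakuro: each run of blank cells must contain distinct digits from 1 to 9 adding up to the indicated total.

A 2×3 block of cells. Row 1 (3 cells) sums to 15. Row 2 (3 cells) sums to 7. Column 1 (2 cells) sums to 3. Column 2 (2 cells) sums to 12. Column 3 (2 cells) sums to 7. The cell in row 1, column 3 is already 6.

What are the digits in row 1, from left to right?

1, 8, 6

7 in 3 cells must be {1,2,4}; 3 in 2 cells must be {1,2}.
The 7 across and the 12 down share only 4, so (2,2) = 4.
(2,3) = 7 − 6 = 1 completes the 7 down.
(1,2) = 12 − 4 = 8 completes the 12 down.
(2,1) = 7 − 5 = 2 completes the 7 across.
(1,1) = 15 − 14 = 1 completes the 15 across.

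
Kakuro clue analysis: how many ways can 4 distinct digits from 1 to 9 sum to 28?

2

4 distinct digits from 1–9 sum between 10 and 30.
Enumerating: {4,7,8,9}, {5,6,8,9}.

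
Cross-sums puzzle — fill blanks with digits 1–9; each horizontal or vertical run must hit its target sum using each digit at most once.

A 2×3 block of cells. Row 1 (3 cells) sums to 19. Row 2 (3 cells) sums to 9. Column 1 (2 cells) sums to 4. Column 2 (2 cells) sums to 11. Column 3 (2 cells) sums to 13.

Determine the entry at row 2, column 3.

4 in 2 cells must be {1,3}.
The 19 across and the 4 down share only 3, so (1,1) = 3.
(2,1) = 4 − 3 = 1 completes the 4 down.
Nothing is forced directly, so branch on (2,3), whose candidates are 5 or 6. If (2,3) = 5: then (1,3) would have to be in {7,9} for the 19 across but in {8} for the 13 down — contradiction. So (2,3) = 6.
(1,3) = 13 − 6 = 7 completes the 13 down.
(2,2) = 9 − 7 = 2 completes the 9 across.
(1,2) = 19 − 10 = 9 completes the 19 across.

6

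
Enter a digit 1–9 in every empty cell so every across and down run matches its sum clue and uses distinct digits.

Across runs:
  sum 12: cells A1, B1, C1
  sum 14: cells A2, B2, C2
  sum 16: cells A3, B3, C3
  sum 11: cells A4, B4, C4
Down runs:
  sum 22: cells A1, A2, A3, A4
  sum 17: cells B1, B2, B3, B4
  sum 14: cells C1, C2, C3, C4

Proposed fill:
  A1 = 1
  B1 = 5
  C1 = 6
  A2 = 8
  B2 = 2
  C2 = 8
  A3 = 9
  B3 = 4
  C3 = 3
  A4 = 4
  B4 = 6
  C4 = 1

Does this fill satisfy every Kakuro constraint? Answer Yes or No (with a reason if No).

No — the down run C1–C4 sums to 18, not 14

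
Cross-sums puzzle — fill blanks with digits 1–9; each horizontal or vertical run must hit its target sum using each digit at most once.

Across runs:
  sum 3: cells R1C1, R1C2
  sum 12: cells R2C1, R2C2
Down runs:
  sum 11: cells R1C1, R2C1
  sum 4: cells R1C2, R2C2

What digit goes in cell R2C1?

3 in 2 cells must be {1,2}; 4 in 2 cells must be {1,3}.
The 3 across and the 11 down share only 2, so R1C1 = 2.
R1C2 = 3 − 2 = 1 completes the 3 across.
R2C1 = 11 − 2 = 9 completes the 11 down.
R2C2 = 12 − 9 = 3 completes the 12 across.

9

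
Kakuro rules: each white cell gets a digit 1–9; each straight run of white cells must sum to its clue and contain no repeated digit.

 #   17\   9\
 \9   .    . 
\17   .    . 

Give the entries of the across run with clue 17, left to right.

9 8

17 in 2 cells must be {8,9}.
The 9 across and the 17 down share only 8, so R1C1 = 8.
R1C2 = 9 − 8 = 1 completes the 9 across.
R2C1 = 17 − 8 = 9 completes the 17 down.
R2C2 = 17 − 9 = 8 completes the 17 across.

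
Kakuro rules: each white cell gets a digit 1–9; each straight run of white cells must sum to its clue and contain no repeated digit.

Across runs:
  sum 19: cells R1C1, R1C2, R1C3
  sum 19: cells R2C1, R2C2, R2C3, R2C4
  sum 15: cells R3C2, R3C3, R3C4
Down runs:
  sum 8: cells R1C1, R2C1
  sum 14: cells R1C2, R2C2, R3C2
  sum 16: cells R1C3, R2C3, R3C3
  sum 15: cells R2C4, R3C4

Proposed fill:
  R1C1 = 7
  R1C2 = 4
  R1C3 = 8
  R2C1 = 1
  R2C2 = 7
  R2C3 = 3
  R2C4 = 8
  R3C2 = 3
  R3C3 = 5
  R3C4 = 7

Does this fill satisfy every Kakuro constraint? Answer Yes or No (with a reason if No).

Across: 7+4+8=19; 1+7+3+8=19; 3+5+7=15. Down: 7+1=8; 4+7+3=14; 8+3+5=16; 8+7=15. No digit repeats within any run.

Yes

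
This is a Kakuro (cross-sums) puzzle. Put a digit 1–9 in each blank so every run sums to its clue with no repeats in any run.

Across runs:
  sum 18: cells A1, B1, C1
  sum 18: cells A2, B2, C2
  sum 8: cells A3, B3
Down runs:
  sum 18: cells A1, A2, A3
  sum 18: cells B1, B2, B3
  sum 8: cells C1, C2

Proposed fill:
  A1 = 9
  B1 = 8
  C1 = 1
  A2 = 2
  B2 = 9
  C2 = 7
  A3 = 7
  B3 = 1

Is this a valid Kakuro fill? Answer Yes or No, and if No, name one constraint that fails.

Across: 9+8+1=18; 2+9+7=18; 7+1=8. Down: 9+2+7=18; 8+9+1=18; 1+7=8. No digit repeats within any run.

Yes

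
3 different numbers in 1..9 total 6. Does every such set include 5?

No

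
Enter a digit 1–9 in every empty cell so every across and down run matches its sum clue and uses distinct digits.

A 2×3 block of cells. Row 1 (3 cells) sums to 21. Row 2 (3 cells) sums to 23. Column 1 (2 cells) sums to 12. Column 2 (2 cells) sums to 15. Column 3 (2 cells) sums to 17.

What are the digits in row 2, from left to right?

23 in 3 cells must be {6,8,9}; 17 in 2 cells must be {8,9}.
Nothing is forced directly, so branch on (2,1), whose candidates are 8 or 9. If (2,1) = 9: then (1,1) would have to be in {4,5,6,7,8,9} for the 21 across but in {3} for the 12 down — contradiction. So (2,1) = 8.
(1,1) = 12 − 8 = 4 completes the 12 down.
Given what's placed, (2,3) must be 9 to fit the 23 across and 17 down.
(1,3) = 17 − 9 = 8 completes the 17 down.
(2,2) = 23 − 17 = 6 completes the 23 across.
(1,2) = 21 − 12 = 9 completes the 21 across.

8 6 9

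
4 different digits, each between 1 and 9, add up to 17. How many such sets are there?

4 distinct digits from 1–9 sum between 10 and 30.

9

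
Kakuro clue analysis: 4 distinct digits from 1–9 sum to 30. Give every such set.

{6,7,8,9}

4 distinct digits from 1–9 sum between 10 and 30.
Only one set works: {6,7,8,9}.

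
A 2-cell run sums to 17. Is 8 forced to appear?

Yes

The only way to make 17 from 2 distinct digits is {8,9}, which contains 8.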